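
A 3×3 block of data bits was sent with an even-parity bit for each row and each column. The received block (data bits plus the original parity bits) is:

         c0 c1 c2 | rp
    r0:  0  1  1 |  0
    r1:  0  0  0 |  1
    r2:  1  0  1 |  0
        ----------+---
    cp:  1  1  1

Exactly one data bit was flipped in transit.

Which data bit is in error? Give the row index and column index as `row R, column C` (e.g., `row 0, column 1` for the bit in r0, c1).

row 1, column 2

Recompute each row's even parity and compare to rp:
  r0: data parity 0, sent rp 0 → ok
  r1: data parity 0, sent rp 1 → mismatch
  r2: data parity 0, sent rp 0 → ok
Recompute each column's even parity and compare to cp:
  c0: data parity 1, sent cp 1 → ok
  c1: data parity 1, sent cp 1 → ok
  c2: data parity 0, sent cp 1 → mismatch
Exactly one row (r1) and one column (c2) fail → the flipped bit is at their intersection.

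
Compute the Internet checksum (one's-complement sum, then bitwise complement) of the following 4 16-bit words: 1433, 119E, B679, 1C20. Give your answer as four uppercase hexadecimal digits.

One's-complement addition (fold any carry out of bit 15 back into bit 0):
  0x1433 + 0x119E = 0x025D1
  0x25D1 + 0xB679 = 0x0DC4A
  0xDC4A + 0x1C20 = 0x0F86A
One's-complement sum = 0xF86A.
Checksum = ~0xF86A & 0xFFFF = 0x0795.

0795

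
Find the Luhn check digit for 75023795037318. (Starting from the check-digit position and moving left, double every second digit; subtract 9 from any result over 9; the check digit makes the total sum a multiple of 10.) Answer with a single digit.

3

Partial digits right→left: 8 1 3 7 3 0 5 9 7 3 2 0 5 7
Double every second digit counting from the check-digit position (so the 1st, 3rd, 5th, ... of the partial from the right).
  doubled (with −9 where >9): 7 6 6 1 5 4 1 → sum 30
  kept as-is: 1 7 0 9 3 0 7 → sum 27
Total = 30 + 27 = 57.
Check digit = (10 − (57 mod 10)) mod 10 = 3.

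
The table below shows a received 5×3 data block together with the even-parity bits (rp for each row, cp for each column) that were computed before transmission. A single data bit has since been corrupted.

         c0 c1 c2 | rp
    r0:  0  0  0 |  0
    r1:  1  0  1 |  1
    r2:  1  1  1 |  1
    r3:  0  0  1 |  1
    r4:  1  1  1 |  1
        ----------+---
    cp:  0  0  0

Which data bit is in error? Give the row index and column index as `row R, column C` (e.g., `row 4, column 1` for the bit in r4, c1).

Recompute each row's even parity and compare to rp:
  r0: data parity 0, sent rp 0 → ok
  r1: data parity 0, sent rp 1 → mismatch
  r2: data parity 1, sent rp 1 → ok
  r3: data parity 1, sent rp 1 → ok
  r4: data parity 1, sent rp 1 → ok
Recompute each column's even parity and compare to cp:
  c0: data parity 1, sent cp 0 → mismatch
  c1: data parity 0, sent cp 0 → ok
  c2: data parity 0, sent cp 0 → ok
Exactly one row (r1) and one column (c0) fail → the flipped bit is at their intersection.

row 1, column 0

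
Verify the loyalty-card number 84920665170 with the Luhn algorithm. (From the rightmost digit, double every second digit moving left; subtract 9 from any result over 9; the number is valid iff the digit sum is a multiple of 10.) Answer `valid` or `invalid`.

From the right, keep odd positions and double even positions (subtract 9 from any doubled value over 9):
  doubled (positions 2,4,...): 5 1 3 4 8 → sum 21
  kept (positions 1,3,...): 0 1 6 0 9 8 → sum 24
Total = 45.
45 mod 10 = 5, so the number is invalid.

invalid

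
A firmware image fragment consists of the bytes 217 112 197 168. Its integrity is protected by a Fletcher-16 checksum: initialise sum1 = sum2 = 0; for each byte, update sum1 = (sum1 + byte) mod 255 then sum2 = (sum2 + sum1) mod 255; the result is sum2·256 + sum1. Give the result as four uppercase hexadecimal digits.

Running sums (mod 255):
  after byte 0 (217): sum1=217, sum2=217
  after byte 1 (112): sum1=74, sum2=36
  after byte 2 (197): sum1=16, sum2=52
  after byte 3 (168): sum1=184, sum2=236
Checksum = sum2·256 + sum1 = 236·256 + 184 = 60600 = 0xECB8.

ECB8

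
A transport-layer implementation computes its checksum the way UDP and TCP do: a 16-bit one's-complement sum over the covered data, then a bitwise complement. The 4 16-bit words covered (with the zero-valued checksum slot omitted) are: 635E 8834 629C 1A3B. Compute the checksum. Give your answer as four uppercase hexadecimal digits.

9795

One's-complement addition (fold any carry out of bit 15 back into bit 0):
  0x635E + 0x8834 = 0x0EB92
  0xEB92 + 0x629C = 0x14E2E → wrap carry → 0x4E2F
  0x4E2F + 0x1A3B = 0x0686A
One's-complement sum = 0x686A.
Checksum = ~0x686A & 0xFFFF = 0x9795.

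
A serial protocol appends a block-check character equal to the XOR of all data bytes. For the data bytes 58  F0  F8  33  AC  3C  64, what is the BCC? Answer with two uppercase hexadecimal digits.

97

XOR the bytes together:
  start with 0x58
  0x58 ⊕ 0xF0 = 0xA8
  0xA8 ⊕ 0xF8 = 0x50
  0x50 ⊕ 0x33 = 0x63
  0x63 ⊕ 0xAC = 0xCF
  0xCF ⊕ 0x3C = 0xF3
  0xF3 ⊕ 0x64 = 0x97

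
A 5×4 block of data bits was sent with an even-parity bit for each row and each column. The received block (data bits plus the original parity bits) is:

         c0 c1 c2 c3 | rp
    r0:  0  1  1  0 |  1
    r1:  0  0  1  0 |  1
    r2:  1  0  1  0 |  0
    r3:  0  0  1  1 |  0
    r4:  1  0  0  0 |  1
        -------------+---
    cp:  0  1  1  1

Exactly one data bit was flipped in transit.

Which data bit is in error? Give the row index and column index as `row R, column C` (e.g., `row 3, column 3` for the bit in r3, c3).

row 0, column 2

Recompute each row's even parity and compare to rp:
  r0: data parity 0, sent rp 1 → mismatch
  r1: data parity 1, sent rp 1 → ok
  r2: data parity 0, sent rp 0 → ok
  r3: data parity 0, sent rp 0 → ok
  r4: data parity 1, sent rp 1 → ok
Recompute each column's even parity and compare to cp:
  c0: data parity 0, sent cp 0 → ok
  c1: data parity 1, sent cp 1 → ok
  c2: data parity 0, sent cp 1 → mismatch
  c3: data parity 1, sent cp 1 → ok
Exactly one row (r0) and one column (c2) fail → the flipped bit is at their intersection.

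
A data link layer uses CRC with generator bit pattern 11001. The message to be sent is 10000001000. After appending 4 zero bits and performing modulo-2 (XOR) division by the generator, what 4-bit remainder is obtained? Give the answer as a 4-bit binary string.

Append 4 zeros: 100000010000000. Divide by 11001 (XOR where the leading bit is 1):
  pos 0: 10000 XOR 11001 = 01001
  pos 1: 10010 XOR 11001 = 01011
  pos 2: 10110 XOR 11001 = 01111
  pos 3: 11111 XOR 11001 = 00110
  pos 5: 11000 XOR 11001 = 00001
  pos 9: 10000 XOR 11001 = 01001
  pos 10: 10010 XOR 11001 = 01011
Remainder (last 4 bits) = 1011. This is the CRC / FCS.

1011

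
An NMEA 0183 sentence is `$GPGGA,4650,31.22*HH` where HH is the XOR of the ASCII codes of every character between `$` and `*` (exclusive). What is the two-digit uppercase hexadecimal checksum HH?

XOR the ASCII codes of the payload characters:
  'G' = 0x47 → acc = 0x47
  'P' = 0x50 → acc = 0x17
  'G' = 0x47 → acc = 0x50
  'G' = 0x47 → acc = 0x17
  'A' = 0x41 → acc = 0x56
  ',' = 0x2C → acc = 0x7A
  '4' = 0x34 → acc = 0x4E
  '6' = 0x36 → acc = 0x78
  '5' = 0x35 → acc = 0x4D
  '0' = 0x30 → acc = 0x7D
  ',' = 0x2C → acc = 0x51
  '3' = 0x33 → acc = 0x62
  '1' = 0x31 → acc = 0x53
  '.' = 0x2E → acc = 0x7D
  '2' = 0x32 → acc = 0x4F
  '2' = 0x32 → acc = 0x7D
Checksum = 0x7D.

7D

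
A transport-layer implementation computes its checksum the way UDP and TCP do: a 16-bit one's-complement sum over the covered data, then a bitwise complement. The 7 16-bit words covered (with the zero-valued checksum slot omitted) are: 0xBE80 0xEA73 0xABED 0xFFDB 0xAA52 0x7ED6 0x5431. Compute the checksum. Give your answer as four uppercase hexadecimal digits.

One's-complement addition (fold any carry out of bit 15 back into bit 0):
  0xBE80 + 0xEA73 = 0x1A8F3 → wrap carry → 0xA8F4
  0xA8F4 + 0xABED = 0x154E1 → wrap carry → 0x54E2
  0x54E2 + 0xFFDB = 0x154BD → wrap carry → 0x54BE
  0x54BE + 0xAA52 = 0x0FF10
  0xFF10 + 0x7ED6 = 0x17DE6 → wrap carry → 0x7DE7
  0x7DE7 + 0x5431 = 0x0D218
One's-complement sum = 0xD218.
Checksum = ~0xD218 & 0xFFFF = 0x2DE7.

2DE7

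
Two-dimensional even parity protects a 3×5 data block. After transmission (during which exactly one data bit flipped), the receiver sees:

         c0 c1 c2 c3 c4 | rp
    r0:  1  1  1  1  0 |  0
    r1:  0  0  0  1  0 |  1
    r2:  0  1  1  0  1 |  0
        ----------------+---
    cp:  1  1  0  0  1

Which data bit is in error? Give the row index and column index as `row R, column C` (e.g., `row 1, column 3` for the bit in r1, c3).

Recompute each row's even parity and compare to rp:
  r0: data parity 0, sent rp 0 → ok
  r1: data parity 1, sent rp 1 → ok
  r2: data parity 1, sent rp 0 → mismatch
Recompute each column's even parity and compare to cp:
  c0: data parity 1, sent cp 1 → ok
  c1: data parity 0, sent cp 1 → mismatch
  c2: data parity 0, sent cp 0 → ok
  c3: data parity 0, sent cp 0 → ok
  c4: data parity 1, sent cp 1 → ok
Exactly one row (r2) and one column (c1) fail → the flipped bit is at their intersection.

row 2, column 1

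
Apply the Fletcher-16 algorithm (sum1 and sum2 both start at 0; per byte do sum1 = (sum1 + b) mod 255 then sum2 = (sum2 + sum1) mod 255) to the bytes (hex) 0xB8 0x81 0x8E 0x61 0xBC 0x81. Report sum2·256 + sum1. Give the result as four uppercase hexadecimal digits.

Running sums (mod 255):
  after byte 0 (0xB8): sum1=184, sum2=184
  after byte 1 (0x81): sum1=58, sum2=242
  after byte 2 (0x8E): sum1=200, sum2=187
  after byte 3 (0x61): sum1=42, sum2=229
  after byte 4 (0xBC): sum1=230, sum2=204
  after byte 5 (0x81): sum1=104, sum2=53
Checksum = sum2·256 + sum1 = 53·256 + 104 = 13672 = 0x3568.

3568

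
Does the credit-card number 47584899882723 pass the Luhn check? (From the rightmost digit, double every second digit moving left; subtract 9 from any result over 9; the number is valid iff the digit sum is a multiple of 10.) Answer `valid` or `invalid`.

From the right, keep odd positions and double even positions (subtract 9 from any doubled value over 9):
  doubled (positions 2,4,...): 4 4 7 9 8 1 8 → sum 41
  kept (positions 1,3,...): 3 7 8 9 8 8 7 → sum 50
Total = 91.
91 mod 10 = 1, so the number is invalid.

invalid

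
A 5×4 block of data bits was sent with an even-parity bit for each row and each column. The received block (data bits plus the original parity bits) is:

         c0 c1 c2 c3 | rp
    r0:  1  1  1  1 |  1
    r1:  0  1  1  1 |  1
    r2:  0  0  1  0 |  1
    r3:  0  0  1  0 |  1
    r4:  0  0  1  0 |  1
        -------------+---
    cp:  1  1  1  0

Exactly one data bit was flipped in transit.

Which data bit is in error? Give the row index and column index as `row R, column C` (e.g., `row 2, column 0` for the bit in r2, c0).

Recompute each row's even parity and compare to rp:
  r0: data parity 0, sent rp 1 → mismatch
  r1: data parity 1, sent rp 1 → ok
  r2: data parity 1, sent rp 1 → ok
  r3: data parity 1, sent rp 1 → ok
  r4: data parity 1, sent rp 1 → ok
Recompute each column's even parity and compare to cp:
  c0: data parity 1, sent cp 1 → ok
  c1: data parity 0, sent cp 1 → mismatch
  c2: data parity 1, sent cp 1 → ok
  c3: data parity 0, sent cp 0 → ok
Exactly one row (r0) and one column (c1) fail → the flipped bit is at their intersection.

row 0, column 1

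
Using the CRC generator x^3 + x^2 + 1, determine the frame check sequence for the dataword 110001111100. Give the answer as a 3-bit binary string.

101

Append 3 zeros: 110001111100000. Divide by 1101 (XOR where the leading bit is 1):
  pos 0: 1100 XOR 1101 = 0001
  pos 3: 1011 XOR 1101 = 0110
  pos 4: 1101 XOR 1101 = 0000
  pos 8: 1100 XOR 1101 = 0001
  pos 11: 1000 XOR 1101 = 0101
Remainder (last 3 bits) = 101. This is the CRC / FCS.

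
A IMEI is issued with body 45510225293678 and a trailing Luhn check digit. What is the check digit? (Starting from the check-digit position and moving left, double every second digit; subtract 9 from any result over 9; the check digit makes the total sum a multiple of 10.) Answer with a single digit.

0

Partial digits right→left: 8 7 6 3 9 2 5 2 2 0 1 5 5 4
Double every second digit counting from the check-digit position (so the 1st, 3rd, 5th, ... of the partial from the right).
  doubled (with −9 where >9): 7 3 9 1 4 2 1 → sum 27
  kept as-is: 7 3 2 2 0 5 4 → sum 23
Total = 27 + 23 = 50.
Check digit = (10 − (50 mod 10)) mod 10 = 0.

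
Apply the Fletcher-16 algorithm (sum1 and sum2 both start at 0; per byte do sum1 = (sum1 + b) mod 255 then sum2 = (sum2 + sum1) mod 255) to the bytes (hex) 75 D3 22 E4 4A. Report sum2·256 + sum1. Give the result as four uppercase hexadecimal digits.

159A

Running sums (mod 255):
  after byte 0 (75): sum1=117, sum2=117
  after byte 1 (D3): sum1=73, sum2=190
  after byte 2 (22): sum1=107, sum2=42
  after byte 3 (E4): sum1=80, sum2=122
  after byte 4 (4A): sum1=154, sum2=21
Checksum = sum2·256 + sum1 = 21·256 + 154 = 5530 = 0x159A.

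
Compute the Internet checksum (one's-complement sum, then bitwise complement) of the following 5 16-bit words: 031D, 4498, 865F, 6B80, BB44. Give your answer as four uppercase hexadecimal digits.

0B26

One's-complement addition (fold any carry out of bit 15 back into bit 0):
  0x031D + 0x4498 = 0x047B5
  0x47B5 + 0x865F = 0x0CE14
  0xCE14 + 0x6B80 = 0x13994 → wrap carry → 0x3995
  0x3995 + 0xBB44 = 0x0F4D9
One's-complement sum = 0xF4D9.
Checksum = ~0xF4D9 & 0xFFFF = 0x0B26.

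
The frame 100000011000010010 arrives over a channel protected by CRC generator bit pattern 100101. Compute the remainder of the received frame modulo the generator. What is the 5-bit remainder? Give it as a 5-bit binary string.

Modulo-2 division of 100000011000010010 by 100101:
  pos 0: 100000 XOR 100101 = 000101
  pos 3: 101011 XOR 100101 = 001110
  pos 5: 111000 XOR 100101 = 011101
  pos 6: 111010 XOR 100101 = 011111
  pos 7: 111110 XOR 100101 = 011011
  pos 8: 110111 XOR 100101 = 010010
  pos 9: 100100 XOR 100101 = 000001
Remainder = 01010 (nonzero — an error is detected).

01010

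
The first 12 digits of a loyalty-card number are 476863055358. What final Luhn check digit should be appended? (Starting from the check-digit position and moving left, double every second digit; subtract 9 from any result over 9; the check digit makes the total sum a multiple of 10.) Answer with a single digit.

2

Partial digits right→left: 8 5 3 5 5 0 3 6 8 6 7 4
Double every second digit counting from the check-digit position (so the 1st, 3rd, 5th, ... of the partial from the right).
  doubled (with −9 where >9): 7 6 1 6 7 5 → sum 32
  kept as-is: 5 5 0 6 6 4 → sum 26
Total = 32 + 26 = 58.
Check digit = (10 − (58 mod 10)) mod 10 = 2.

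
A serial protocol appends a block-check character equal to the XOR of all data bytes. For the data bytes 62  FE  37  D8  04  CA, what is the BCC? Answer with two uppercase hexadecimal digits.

BD

XOR the bytes together:
  start with 0x62
  0x62 ⊕ 0xFE = 0x9C
  0x9C ⊕ 0x37 = 0xAB
  0xAB ⊕ 0xD8 = 0x73
  0x73 ⊕ 0x04 = 0x77
  0x77 ⊕ 0xCA = 0xBD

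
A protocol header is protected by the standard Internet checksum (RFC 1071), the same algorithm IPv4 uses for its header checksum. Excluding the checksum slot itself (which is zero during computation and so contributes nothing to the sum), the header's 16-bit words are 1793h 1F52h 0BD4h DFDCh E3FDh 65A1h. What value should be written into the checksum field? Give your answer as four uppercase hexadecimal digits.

One's-complement addition (fold any carry out of bit 15 back into bit 0):
  0x1793 + 0x1F52 = 0x036E5
  0x36E5 + 0x0BD4 = 0x042B9
  0x42B9 + 0xDFDC = 0x12295 → wrap carry → 0x2296
  0x2296 + 0xE3FD = 0x10693 → wrap carry → 0x0694
  0x0694 + 0x65A1 = 0x06C35
One's-complement sum = 0x6C35.
Checksum = ~0x6C35 & 0xFFFF = 0x93CA.

93CA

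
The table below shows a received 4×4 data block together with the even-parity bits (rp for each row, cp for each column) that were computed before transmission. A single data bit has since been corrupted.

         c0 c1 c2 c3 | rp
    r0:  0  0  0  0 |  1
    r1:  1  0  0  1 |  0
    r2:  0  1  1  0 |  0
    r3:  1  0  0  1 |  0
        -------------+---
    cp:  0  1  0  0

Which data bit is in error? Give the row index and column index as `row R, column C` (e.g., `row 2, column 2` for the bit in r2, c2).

Recompute each row's even parity and compare to rp:
  r0: data parity 0, sent rp 1 → mismatch
  r1: data parity 0, sent rp 0 → ok
  r2: data parity 0, sent rp 0 → ok
  r3: data parity 0, sent rp 0 → ok
Recompute each column's even parity and compare to cp:
  c0: data parity 0, sent cp 0 → ok
  c1: data parity 1, sent cp 1 → ok
  c2: data parity 1, sent cp 0 → mismatch
  c3: data parity 0, sent cp 0 → ok
Exactly one row (r0) and one column (c2) fail → the flipped bit is at their intersection.

row 0, column 2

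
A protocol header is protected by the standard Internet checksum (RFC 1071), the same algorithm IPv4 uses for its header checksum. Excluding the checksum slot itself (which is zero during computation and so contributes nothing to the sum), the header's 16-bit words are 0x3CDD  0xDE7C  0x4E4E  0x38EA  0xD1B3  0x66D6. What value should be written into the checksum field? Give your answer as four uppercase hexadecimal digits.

24E3

One's-complement addition (fold any carry out of bit 15 back into bit 0):
  0x3CDD + 0xDE7C = 0x11B59 → wrap carry → 0x1B5A
  0x1B5A + 0x4E4E = 0x069A8
  0x69A8 + 0x38EA = 0x0A292
  0xA292 + 0xD1B3 = 0x17445 → wrap carry → 0x7446
  0x7446 + 0x66D6 = 0x0DB1C
One's-complement sum = 0xDB1C.
Checksum = ~0xDB1C & 0xFFFF = 0x24E3.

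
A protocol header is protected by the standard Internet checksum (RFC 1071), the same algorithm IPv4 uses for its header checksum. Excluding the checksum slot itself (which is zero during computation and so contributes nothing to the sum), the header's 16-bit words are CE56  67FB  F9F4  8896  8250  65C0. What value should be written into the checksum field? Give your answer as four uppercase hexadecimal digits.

5F11

One's-complement addition (fold any carry out of bit 15 back into bit 0):
  0xCE56 + 0x67FB = 0x13651 → wrap carry → 0x3652
  0x3652 + 0xF9F4 = 0x13046 → wrap carry → 0x3047
  0x3047 + 0x8896 = 0x0B8DD
  0xB8DD + 0x8250 = 0x13B2D → wrap carry → 0x3B2E
  0x3B2E + 0x65C0 = 0x0A0EE
One's-complement sum = 0xA0EE.
Checksum = ~0xA0EE & 0xFFFF = 0x5F11.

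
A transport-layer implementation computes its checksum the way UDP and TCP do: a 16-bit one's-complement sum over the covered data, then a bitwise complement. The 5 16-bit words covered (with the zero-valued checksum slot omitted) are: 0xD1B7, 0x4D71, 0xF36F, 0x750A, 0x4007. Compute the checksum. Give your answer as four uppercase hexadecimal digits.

3855

One's-complement addition (fold any carry out of bit 15 back into bit 0):
  0xD1B7 + 0x4D71 = 0x11F28 → wrap carry → 0x1F29
  0x1F29 + 0xF36F = 0x11298 → wrap carry → 0x1299
  0x1299 + 0x750A = 0x087A3
  0x87A3 + 0x4007 = 0x0C7AA
One's-complement sum = 0xC7AA.
Checksum = ~0xC7AA & 0xFFFF = 0x3855.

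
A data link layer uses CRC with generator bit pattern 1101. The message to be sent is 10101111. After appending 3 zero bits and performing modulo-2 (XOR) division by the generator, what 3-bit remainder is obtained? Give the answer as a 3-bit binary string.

000

Append 3 zeros: 10101111000. Divide by 1101 (XOR where the leading bit is 1):
  pos 0: 1010 XOR 1101 = 0111
  pos 1: 1111 XOR 1101 = 0010
  pos 3: 1011 XOR 1101 = 0110
  pos 4: 1101 XOR 1101 = 0000
Remainder (last 3 bits) = 000. This is the CRC / FCS.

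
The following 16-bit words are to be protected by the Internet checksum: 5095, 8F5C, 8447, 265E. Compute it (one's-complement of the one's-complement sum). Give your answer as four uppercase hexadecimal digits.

7568

One's-complement addition (fold any carry out of bit 15 back into bit 0):
  0x5095 + 0x8F5C = 0x0DFF1
  0xDFF1 + 0x8447 = 0x16438 → wrap carry → 0x6439
  0x6439 + 0x265E = 0x08A97
One's-complement sum = 0x8A97.
Checksum = ~0x8A97 & 0xFFFF = 0x7568.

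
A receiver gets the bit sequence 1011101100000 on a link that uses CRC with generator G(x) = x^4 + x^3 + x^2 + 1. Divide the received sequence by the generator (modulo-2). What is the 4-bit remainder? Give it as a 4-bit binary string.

Modulo-2 division of 1011101100000 by 11101:
  pos 0: 10111 XOR 11101 = 01010
  pos 1: 10100 XOR 11101 = 01001
  pos 2: 10011 XOR 11101 = 01110
  pos 3: 11101 XOR 11101 = 00000
Remainder = 0000 (zero — the frame passes the CRC check).

0000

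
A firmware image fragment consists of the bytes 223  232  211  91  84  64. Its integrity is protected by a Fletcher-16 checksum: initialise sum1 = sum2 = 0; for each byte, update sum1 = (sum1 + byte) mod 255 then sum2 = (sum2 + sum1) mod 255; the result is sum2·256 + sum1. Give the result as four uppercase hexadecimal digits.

168C

Running sums (mod 255):
  after byte 0 (223): sum1=223, sum2=223
  after byte 1 (232): sum1=200, sum2=168
  after byte 2 (211): sum1=156, sum2=69
  after byte 3 (91): sum1=247, sum2=61
  after byte 4 (84): sum1=76, sum2=137
  after byte 5 (64): sum1=140, sum2=22
Checksum = sum2·256 + sum1 = 22·256 + 140 = 5772 = 0x168C.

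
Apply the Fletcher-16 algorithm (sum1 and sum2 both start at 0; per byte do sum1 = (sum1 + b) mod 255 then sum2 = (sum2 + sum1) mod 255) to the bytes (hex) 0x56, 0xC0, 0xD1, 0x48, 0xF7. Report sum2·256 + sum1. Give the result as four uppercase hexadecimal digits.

Running sums (mod 255):
  after byte 0 (0x56): sum1=86, sum2=86
  after byte 1 (0xC0): sum1=23, sum2=109
  after byte 2 (0xD1): sum1=232, sum2=86
  after byte 3 (0x48): sum1=49, sum2=135
  after byte 4 (0xF7): sum1=41, sum2=176
Checksum = sum2·256 + sum1 = 176·256 + 41 = 45097 = 0xB029.

B029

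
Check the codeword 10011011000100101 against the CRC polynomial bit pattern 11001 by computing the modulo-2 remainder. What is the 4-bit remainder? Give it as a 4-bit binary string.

0110

Modulo-2 division of 10011011000100101 by 11001:
  pos 0: 10011 XOR 11001 = 01010
  pos 1: 10100 XOR 11001 = 01101
  pos 2: 11011 XOR 11001 = 00010
  pos 5: 10100 XOR 11001 = 01101
  pos 6: 11010 XOR 11001 = 00011
  pos 9: 11100 XOR 11001 = 00101
  pos 11: 10110 XOR 11001 = 01111
  pos 12: 11111 XOR 11001 = 00110
Remainder = 0110 (nonzero — an error is detected).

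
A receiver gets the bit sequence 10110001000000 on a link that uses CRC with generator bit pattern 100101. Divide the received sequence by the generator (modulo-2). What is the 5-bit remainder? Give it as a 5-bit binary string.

00000

Modulo-2 division of 10110001000000 by 100101:
  pos 0: 101100 XOR 100101 = 001001
  pos 2: 100101 XOR 100101 = 000000
Remainder = 00000 (zero — the frame passes the CRC check).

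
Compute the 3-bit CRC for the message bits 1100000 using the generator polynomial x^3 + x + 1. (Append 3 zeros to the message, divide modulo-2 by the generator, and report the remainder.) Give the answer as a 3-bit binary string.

Append 3 zeros: 1100000000. Divide by 1011 (XOR where the leading bit is 1):
  pos 0: 1100 XOR 1011 = 0111
  pos 1: 1110 XOR 1011 = 0101
  pos 2: 1010 XOR 1011 = 0001
  pos 5: 1000 XOR 1011 = 0011
Remainder (last 3 bits) = 110. This is the CRC / FCS.

110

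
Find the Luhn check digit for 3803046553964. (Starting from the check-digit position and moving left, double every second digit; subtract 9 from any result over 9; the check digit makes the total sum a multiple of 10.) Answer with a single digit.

4

Partial digits right→left: 4 6 9 3 5 5 6 4 0 3 0 8 3
Double every second digit counting from the check-digit position (so the 1st, 3rd, 5th, ... of the partial from the right).
  doubled (with −9 where >9): 8 9 1 3 0 0 6 → sum 27
  kept as-is: 6 3 5 4 3 8 → sum 29
Total = 27 + 29 = 56.
Check digit = (10 − (56 mod 10)) mod 10 = 4.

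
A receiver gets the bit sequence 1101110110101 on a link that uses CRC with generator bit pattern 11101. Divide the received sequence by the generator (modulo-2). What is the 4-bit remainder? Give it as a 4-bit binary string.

0010

Modulo-2 division of 1101110110101 by 11101:
  pos 0: 11011 XOR 11101 = 00110
  pos 2: 11010 XOR 11101 = 00111
  pos 4: 11111 XOR 11101 = 00010
  pos 7: 10010 XOR 11101 = 01111
  pos 8: 11111 XOR 11101 = 00010
Remainder = 0010 (nonzero — an error is detected).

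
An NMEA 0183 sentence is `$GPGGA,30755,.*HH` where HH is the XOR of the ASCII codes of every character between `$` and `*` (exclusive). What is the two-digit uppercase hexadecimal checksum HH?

4C

XOR the ASCII codes of the payload characters:
  'G' = 0x47 → acc = 0x47
  'P' = 0x50 → acc = 0x17
  'G' = 0x47 → acc = 0x50
  'G' = 0x47 → acc = 0x17
  'A' = 0x41 → acc = 0x56
  ',' = 0x2C → acc = 0x7A
  '3' = 0x33 → acc = 0x49
  '0' = 0x30 → acc = 0x79
  '7' = 0x37 → acc = 0x4E
  '5' = 0x35 → acc = 0x7B
  '5' = 0x35 → acc = 0x4E
  ',' = 0x2C → acc = 0x62
  '.' = 0x2E → acc = 0x4C
Checksum = 0x4C.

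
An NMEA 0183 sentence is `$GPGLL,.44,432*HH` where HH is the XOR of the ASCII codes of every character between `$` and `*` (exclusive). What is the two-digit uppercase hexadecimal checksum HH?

4B

XOR the ASCII codes of the payload characters:
  'G' = 0x47 → acc = 0x47
  'P' = 0x50 → acc = 0x17
  'G' = 0x47 → acc = 0x50
  'L' = 0x4C → acc = 0x1C
  'L' = 0x4C → acc = 0x50
  ',' = 0x2C → acc = 0x7C
  '.' = 0x2E → acc = 0x52
  '4' = 0x34 → acc = 0x66
  '4' = 0x34 → acc = 0x52
  ',' = 0x2C → acc = 0x7E
  '4' = 0x34 → acc = 0x4A
  '3' = 0x33 → acc = 0x79
  '2' = 0x32 → acc = 0x4B
Checksum = 0x4B.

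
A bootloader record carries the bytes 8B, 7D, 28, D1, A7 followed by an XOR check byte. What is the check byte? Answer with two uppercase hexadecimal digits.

XOR the bytes together:
  start with 0x8B
  0x8B ⊕ 0x7D = 0xF6
  0xF6 ⊕ 0x28 = 0xDE
  0xDE ⊕ 0xD1 = 0x0F
  0x0F ⊕ 0xA7 = 0xA8

A8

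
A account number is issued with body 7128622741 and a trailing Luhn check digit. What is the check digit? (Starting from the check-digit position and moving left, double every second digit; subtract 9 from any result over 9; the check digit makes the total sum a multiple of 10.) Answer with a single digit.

Partial digits right→left: 1 4 7 2 2 6 8 2 1 7
Double every second digit counting from the check-digit position (so the 1st, 3rd, 5th, ... of the partial from the right).
  doubled (with −9 where >9): 2 5 4 7 2 → sum 20
  kept as-is: 4 2 6 2 7 → sum 21
Total = 20 + 21 = 41.
Check digit = (10 − (41 mod 10)) mod 10 = 9.

9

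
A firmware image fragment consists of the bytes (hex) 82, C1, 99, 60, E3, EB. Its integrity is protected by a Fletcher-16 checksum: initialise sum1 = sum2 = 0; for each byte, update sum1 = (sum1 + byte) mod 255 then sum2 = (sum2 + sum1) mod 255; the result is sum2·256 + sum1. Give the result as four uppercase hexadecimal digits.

Running sums (mod 255):
  after byte 0 (82): sum1=130, sum2=130
  after byte 1 (C1): sum1=68, sum2=198
  after byte 2 (99): sum1=221, sum2=164
  after byte 3 (60): sum1=62, sum2=226
  after byte 4 (E3): sum1=34, sum2=5
  after byte 5 (EB): sum1=14, sum2=19
Checksum = sum2·256 + sum1 = 19·256 + 14 = 4878 = 0x130E.

130E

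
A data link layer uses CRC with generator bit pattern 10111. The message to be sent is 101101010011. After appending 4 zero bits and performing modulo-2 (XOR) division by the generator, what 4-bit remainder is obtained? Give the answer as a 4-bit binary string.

0100

Append 4 zeros: 1011010100110000. Divide by 10111 (XOR where the leading bit is 1):
  pos 0: 10110 XOR 10111 = 00001
  pos 4: 11010 XOR 10111 = 01101
  pos 5: 11010 XOR 10111 = 01101
  pos 6: 11011 XOR 10111 = 01100
  pos 7: 11001 XOR 10111 = 01110
  pos 8: 11100 XOR 10111 = 01011
  pos 9: 10110 XOR 10111 = 00001
Remainder (last 4 bits) = 0100. This is the CRC / FCS.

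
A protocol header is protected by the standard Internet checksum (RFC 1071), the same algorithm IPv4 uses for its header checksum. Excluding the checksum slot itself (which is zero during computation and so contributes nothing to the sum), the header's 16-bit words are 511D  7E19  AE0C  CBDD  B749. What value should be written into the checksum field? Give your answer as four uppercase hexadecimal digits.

One's-complement addition (fold any carry out of bit 15 back into bit 0):
  0x511D + 0x7E19 = 0x0CF36
  0xCF36 + 0xAE0C = 0x17D42 → wrap carry → 0x7D43
  0x7D43 + 0xCBDD = 0x14920 → wrap carry → 0x4921
  0x4921 + 0xB749 = 0x1006A → wrap carry → 0x006B
One's-complement sum = 0x006B.
Checksum = ~0x006B & 0xFFFF = 0xFF94.

FF94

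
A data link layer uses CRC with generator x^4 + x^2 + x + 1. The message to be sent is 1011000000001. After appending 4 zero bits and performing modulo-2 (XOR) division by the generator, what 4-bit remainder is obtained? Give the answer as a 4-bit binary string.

Append 4 zeros: 10110000000010000. Divide by 10111 (XOR where the leading bit is 1):
  pos 0: 10110 XOR 10111 = 00001
  pos 4: 10000 XOR 10111 = 00111
  pos 6: 11100 XOR 10111 = 01011
  pos 7: 10110 XOR 10111 = 00001
  pos 11: 11000 XOR 10111 = 01111
  pos 12: 11110 XOR 10111 = 01001
Remainder (last 4 bits) = 1001. This is the CRC / FCS.

1001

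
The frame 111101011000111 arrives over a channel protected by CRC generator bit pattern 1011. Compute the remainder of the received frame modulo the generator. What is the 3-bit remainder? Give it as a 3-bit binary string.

Modulo-2 division of 111101011000111 by 1011:
  pos 0: 1111 XOR 1011 = 0100
  pos 1: 1000 XOR 1011 = 0011
  pos 3: 1110 XOR 1011 = 0101
  pos 4: 1011 XOR 1011 = 0000
  pos 8: 1000 XOR 1011 = 0011
  pos 10: 1111 XOR 1011 = 0100
  pos 11: 1001 XOR 1011 = 0010
Remainder = 010 (nonzero — an error is detected).

010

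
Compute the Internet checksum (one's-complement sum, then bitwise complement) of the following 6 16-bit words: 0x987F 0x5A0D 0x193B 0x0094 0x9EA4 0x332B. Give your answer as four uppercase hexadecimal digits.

21D4

One's-complement addition (fold any carry out of bit 15 back into bit 0):
  0x987F + 0x5A0D = 0x0F28C
  0xF28C + 0x193B = 0x10BC7 → wrap carry → 0x0BC8
  0x0BC8 + 0x0094 = 0x00C5C
  0x0C5C + 0x9EA4 = 0x0AB00
  0xAB00 + 0x332B = 0x0DE2B
One's-complement sum = 0xDE2B.
Checksum = ~0xDE2B & 0xFFFF = 0x21D4.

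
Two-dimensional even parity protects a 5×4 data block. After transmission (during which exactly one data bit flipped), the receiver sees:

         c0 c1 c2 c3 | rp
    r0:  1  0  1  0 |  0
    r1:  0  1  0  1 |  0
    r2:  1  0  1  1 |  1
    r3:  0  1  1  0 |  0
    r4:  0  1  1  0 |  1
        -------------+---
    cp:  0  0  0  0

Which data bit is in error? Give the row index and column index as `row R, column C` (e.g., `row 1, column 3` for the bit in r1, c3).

row 4, column 1

Recompute each row's even parity and compare to rp:
  r0: data parity 0, sent rp 0 → ok
  r1: data parity 0, sent rp 0 → ok
  r2: data parity 1, sent rp 1 → ok
  r3: data parity 0, sent rp 0 → ok
  r4: data parity 0, sent rp 1 → mismatch
Recompute each column's even parity and compare to cp:
  c0: data parity 0, sent cp 0 → ok
  c1: data parity 1, sent cp 0 → mismatch
  c2: data parity 0, sent cp 0 → ok
  c3: data parity 0, sent cp 0 → ok
Exactly one row (r4) and one column (c1) fail → the flipped bit is at their intersection.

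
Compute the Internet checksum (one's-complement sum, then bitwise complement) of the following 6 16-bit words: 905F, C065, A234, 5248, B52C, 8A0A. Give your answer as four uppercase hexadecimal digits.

7B86

One's-complement addition (fold any carry out of bit 15 back into bit 0):
  0x905F + 0xC065 = 0x150C4 → wrap carry → 0x50C5
  0x50C5 + 0xA234 = 0x0F2F9
  0xF2F9 + 0x5248 = 0x14541 → wrap carry → 0x4542
  0x4542 + 0xB52C = 0x0FA6E
  0xFA6E + 0x8A0A = 0x18478 → wrap carry → 0x8479
One's-complement sum = 0x8479.
Checksum = ~0x8479 & 0xFFFF = 0x7B86.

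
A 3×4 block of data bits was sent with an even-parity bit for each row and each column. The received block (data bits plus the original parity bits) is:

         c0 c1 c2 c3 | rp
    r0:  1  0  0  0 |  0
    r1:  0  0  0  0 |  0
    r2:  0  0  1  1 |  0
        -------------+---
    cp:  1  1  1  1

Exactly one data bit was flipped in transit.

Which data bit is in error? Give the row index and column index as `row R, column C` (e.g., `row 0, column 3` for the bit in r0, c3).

Recompute each row's even parity and compare to rp:
  r0: data parity 1, sent rp 0 → mismatch
  r1: data parity 0, sent rp 0 → ok
  r2: data parity 0, sent rp 0 → ok
Recompute each column's even parity and compare to cp:
  c0: data parity 1, sent cp 1 → ok
  c1: data parity 0, sent cp 1 → mismatch
  c2: data parity 1, sent cp 1 → ok
  c3: data parity 1, sent cp 1 → ok
Exactly one row (r0) and one column (c1) fail → the flipped bit is at their intersection.

row 0, column 1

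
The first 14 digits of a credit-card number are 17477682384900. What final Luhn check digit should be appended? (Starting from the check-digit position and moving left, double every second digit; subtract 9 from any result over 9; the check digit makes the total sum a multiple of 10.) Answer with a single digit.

Partial digits right→left: 0 0 9 4 8 3 2 8 6 7 7 4 7 1
Double every second digit counting from the check-digit position (so the 1st, 3rd, 5th, ... of the partial from the right).
  doubled (with −9 where >9): 0 9 7 4 3 5 5 → sum 33
  kept as-is: 0 4 3 8 7 4 1 → sum 27
Total = 33 + 27 = 60.
Check digit = (10 − (60 mod 10)) mod 10 = 0.

0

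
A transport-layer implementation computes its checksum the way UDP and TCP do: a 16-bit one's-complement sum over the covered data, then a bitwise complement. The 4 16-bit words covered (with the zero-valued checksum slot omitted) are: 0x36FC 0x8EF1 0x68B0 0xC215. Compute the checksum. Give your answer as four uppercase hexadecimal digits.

One's-complement addition (fold any carry out of bit 15 back into bit 0):
  0x36FC + 0x8EF1 = 0x0C5ED
  0xC5ED + 0x68B0 = 0x12E9D → wrap carry → 0x2E9E
  0x2E9E + 0xC215 = 0x0F0B3
One's-complement sum = 0xF0B3.
Checksum = ~0xF0B3 & 0xFFFF = 0x0F4C.

0F4C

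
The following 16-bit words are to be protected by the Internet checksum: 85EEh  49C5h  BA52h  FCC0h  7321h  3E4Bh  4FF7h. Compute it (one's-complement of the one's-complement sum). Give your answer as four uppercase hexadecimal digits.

One's-complement addition (fold any carry out of bit 15 back into bit 0):
  0x85EE + 0x49C5 = 0x0CFB3
  0xCFB3 + 0xBA52 = 0x18A05 → wrap carry → 0x8A06
  0x8A06 + 0xFCC0 = 0x186C6 → wrap carry → 0x86C7
  0x86C7 + 0x7321 = 0x0F9E8
  0xF9E8 + 0x3E4B = 0x13833 → wrap carry → 0x3834
  0x3834 + 0x4FF7 = 0x0882B
One's-complement sum = 0x882B.
Checksum = ~0x882B & 0xFFFF = 0x77D4.

77D4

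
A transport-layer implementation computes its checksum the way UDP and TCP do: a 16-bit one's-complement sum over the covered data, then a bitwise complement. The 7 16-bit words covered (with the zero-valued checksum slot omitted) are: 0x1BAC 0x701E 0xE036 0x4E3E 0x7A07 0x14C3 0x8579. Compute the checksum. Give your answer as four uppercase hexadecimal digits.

One's-complement addition (fold any carry out of bit 15 back into bit 0):
  0x1BAC + 0x701E = 0x08BCA
  0x8BCA + 0xE036 = 0x16C00 → wrap carry → 0x6C01
  0x6C01 + 0x4E3E = 0x0BA3F
  0xBA3F + 0x7A07 = 0x13446 → wrap carry → 0x3447
  0x3447 + 0x14C3 = 0x0490A
  0x490A + 0x8579 = 0x0CE83
One's-complement sum = 0xCE83.
Checksum = ~0xCE83 & 0xFFFF = 0x317C.

317C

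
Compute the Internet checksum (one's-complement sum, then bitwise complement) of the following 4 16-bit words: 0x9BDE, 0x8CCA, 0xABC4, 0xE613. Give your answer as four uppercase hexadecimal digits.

One's-complement addition (fold any carry out of bit 15 back into bit 0):
  0x9BDE + 0x8CCA = 0x128A8 → wrap carry → 0x28A9
  0x28A9 + 0xABC4 = 0x0D46D
  0xD46D + 0xE613 = 0x1BA80 → wrap carry → 0xBA81
One's-complement sum = 0xBA81.
Checksum = ~0xBA81 & 0xFFFF = 0x457E.

457E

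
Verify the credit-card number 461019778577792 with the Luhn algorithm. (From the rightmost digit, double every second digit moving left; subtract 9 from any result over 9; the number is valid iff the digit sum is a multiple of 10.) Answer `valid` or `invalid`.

From the right, keep odd positions and double even positions (subtract 9 from any doubled value over 9):
  doubled (positions 2,4,...): 9 5 1 5 9 0 3 → sum 32
  kept (positions 1,3,...): 2 7 7 8 7 1 1 4 → sum 37
Total = 69.
69 mod 10 = 9, so the number is invalid.

invalid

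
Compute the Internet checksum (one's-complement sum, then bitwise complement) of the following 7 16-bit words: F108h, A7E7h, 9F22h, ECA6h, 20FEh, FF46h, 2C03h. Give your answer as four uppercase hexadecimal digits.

8EFD

One's-complement addition (fold any carry out of bit 15 back into bit 0):
  0xF108 + 0xA7E7 = 0x198EF → wrap carry → 0x98F0
  0x98F0 + 0x9F22 = 0x13812 → wrap carry → 0x3813
  0x3813 + 0xECA6 = 0x124B9 → wrap carry → 0x24BA
  0x24BA + 0x20FE = 0x045B8
  0x45B8 + 0xFF46 = 0x144FE → wrap carry → 0x44FF
  0x44FF + 0x2C03 = 0x07102
One's-complement sum = 0x7102.
Checksum = ~0x7102 & 0xFFFF = 0x8EFD.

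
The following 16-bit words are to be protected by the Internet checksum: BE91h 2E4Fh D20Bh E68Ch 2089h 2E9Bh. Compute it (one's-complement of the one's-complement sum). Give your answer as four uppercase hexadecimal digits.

One's-complement addition (fold any carry out of bit 15 back into bit 0):
  0xBE91 + 0x2E4F = 0x0ECE0
  0xECE0 + 0xD20B = 0x1BEEB → wrap carry → 0xBEEC
  0xBEEC + 0xE68C = 0x1A578 → wrap carry → 0xA579
  0xA579 + 0x2089 = 0x0C602
  0xC602 + 0x2E9B = 0x0F49D
One's-complement sum = 0xF49D.
Checksum = ~0xF49D & 0xFFFF = 0x0B62.

0B62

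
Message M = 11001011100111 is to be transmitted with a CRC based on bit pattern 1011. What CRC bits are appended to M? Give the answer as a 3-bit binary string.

Append 3 zeros: 11001011100111000. Divide by 1011 (XOR where the leading bit is 1):
  pos 0: 1100 XOR 1011 = 0111
  pos 1: 1111 XOR 1011 = 0100
  pos 2: 1000 XOR 1011 = 0011
  pos 4: 1111 XOR 1011 = 0100
  pos 5: 1001 XOR 1011 = 0010
  pos 7: 1000 XOR 1011 = 0011
  pos 9: 1111 XOR 1011 = 0100
  pos 10: 1001 XOR 1011 = 0010
  pos 12: 1000 XOR 1011 = 0011
Remainder (last 3 bits) = 110. This is the CRC / FCS.

110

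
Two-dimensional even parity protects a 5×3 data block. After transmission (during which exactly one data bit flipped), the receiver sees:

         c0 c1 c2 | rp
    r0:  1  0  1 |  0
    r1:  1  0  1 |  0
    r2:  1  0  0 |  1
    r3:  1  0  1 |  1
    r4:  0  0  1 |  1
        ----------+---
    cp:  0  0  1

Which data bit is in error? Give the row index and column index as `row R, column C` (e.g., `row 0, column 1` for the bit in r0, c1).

Recompute each row's even parity and compare to rp:
  r0: data parity 0, sent rp 0 → ok
  r1: data parity 0, sent rp 0 → ok
  r2: data parity 1, sent rp 1 → ok
  r3: data parity 0, sent rp 1 → mismatch
  r4: data parity 1, sent rp 1 → ok
Recompute each column's even parity and compare to cp:
  c0: data parity 0, sent cp 0 → ok
  c1: data parity 0, sent cp 0 → ok
  c2: data parity 0, sent cp 1 → mismatch
Exactly one row (r3) and one column (c2) fail → the flipped bit is at their intersection.

row 3, column 2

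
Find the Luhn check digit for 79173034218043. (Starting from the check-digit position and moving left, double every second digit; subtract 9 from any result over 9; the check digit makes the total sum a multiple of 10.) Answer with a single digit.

Partial digits right→left: 3 4 0 8 1 2 4 3 0 3 7 1 9 7
Double every second digit counting from the check-digit position (so the 1st, 3rd, 5th, ... of the partial from the right).
  doubled (with −9 where >9): 6 0 2 8 0 5 9 → sum 30
  kept as-is: 4 8 2 3 3 1 7 → sum 28
Total = 30 + 28 = 58.
Check digit = (10 − (58 mod 10)) mod 10 = 2.

2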